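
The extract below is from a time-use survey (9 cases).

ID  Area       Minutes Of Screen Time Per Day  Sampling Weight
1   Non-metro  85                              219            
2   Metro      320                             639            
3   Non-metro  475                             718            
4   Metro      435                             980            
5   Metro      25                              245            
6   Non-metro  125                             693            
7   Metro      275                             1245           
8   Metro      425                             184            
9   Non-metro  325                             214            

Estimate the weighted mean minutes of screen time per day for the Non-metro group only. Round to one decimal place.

Non-metro rows: 1, 3, 6, 9
Weighted sum = 85×219 + 475×718 + 125×693 + 325×214
  = 18615 + 341050 + 86625 + 69550 = 515840
Sum of weights = 1844
Weighted mean = 515840 / 1844 = 279.7397

279.7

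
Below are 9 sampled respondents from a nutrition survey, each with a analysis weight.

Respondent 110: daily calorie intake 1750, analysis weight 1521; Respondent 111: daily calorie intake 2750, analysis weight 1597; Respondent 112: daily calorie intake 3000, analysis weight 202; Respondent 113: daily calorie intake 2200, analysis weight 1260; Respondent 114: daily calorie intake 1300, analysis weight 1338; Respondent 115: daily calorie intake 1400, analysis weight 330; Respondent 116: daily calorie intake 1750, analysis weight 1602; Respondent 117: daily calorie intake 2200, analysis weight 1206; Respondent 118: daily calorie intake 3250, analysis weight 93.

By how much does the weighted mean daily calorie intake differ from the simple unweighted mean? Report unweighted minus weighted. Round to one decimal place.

Unweighted sum = 19600
Unweighted mean = 19600 / 9 = 2177.7778
Weighted sum = 18391850
Sum of weights = 1521 + 1597 + 202 + 1260 + 1338 + 330 + 1602 + 1206 + 93 = 9149
Weighted mean = 18391850 / 9149 = 2010.258
Difference (unweighted minus weighted) = 167.51983

167.5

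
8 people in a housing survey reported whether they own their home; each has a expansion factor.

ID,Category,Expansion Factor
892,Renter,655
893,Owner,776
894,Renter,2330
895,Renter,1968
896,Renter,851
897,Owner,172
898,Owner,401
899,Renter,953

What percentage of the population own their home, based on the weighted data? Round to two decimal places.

Sum of weights for 'Owner' = 776 + 172 + 401 = 1349
Total weight = 655 + 776 + 2330 + 1968 + 851 + 172 + 401 + 953 = 8106
Weighted proportion = 1349 / 8106 = 0.16641994 → 16.641994%

16.64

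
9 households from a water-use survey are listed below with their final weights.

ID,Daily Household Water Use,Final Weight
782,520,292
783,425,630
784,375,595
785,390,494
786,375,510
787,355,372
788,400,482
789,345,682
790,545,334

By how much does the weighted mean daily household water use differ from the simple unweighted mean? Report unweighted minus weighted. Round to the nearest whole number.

12

Unweighted sum = 520 + 425 + 375 + 390 + 375 + 355 + 400 + 345 + 545 = 3730
Unweighted mean = 3730 / 9 = 414.44444
Weighted sum = 520×292 + 425×630 + 375×595 + 390×494 + 375×510 + 355×372 + 400×482 + 345×682 + 545×334
  = 151840 + 267750 + 223125 + 192660 + 191250 + 132060 + 192800 + 235290 + 182030 = 1768805
Sum of weights = 292 + 630 + 595 + 494 + 510 + 372 + 482 + 682 + 334 = 4391
Weighted mean = 1768805 / 4391 = 402.8251
Difference (unweighted minus weighted) = 11.619348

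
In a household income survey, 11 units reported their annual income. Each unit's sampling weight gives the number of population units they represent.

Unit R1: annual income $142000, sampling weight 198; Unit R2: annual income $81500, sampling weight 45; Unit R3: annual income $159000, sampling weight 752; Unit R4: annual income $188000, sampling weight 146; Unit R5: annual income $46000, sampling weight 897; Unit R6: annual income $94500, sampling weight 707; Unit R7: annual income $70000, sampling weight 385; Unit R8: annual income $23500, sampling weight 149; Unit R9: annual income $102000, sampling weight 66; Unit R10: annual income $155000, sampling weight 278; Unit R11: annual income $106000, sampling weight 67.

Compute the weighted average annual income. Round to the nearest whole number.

Weighted sum = 142000×198 + 81500×45 + 159000×752 + 188000×146 + 46000×897 + 94500×707 + 70000×385 + 23500×149 + 102000×66 + 155000×278 + 106000×67
  = 28116000 + 3667500 + 119568000 + 27448000 + 41262000 + 66811500 + 26950000 + 3501500 + 6732000 + 43090000 + 7102000 = 374248500
Sum of weights = 198 + 45 + 752 + 146 + 897 + 707 + 385 + 149 + 66 + 278 + 67 = 3690
Weighted mean = 374248500 / 3690 = 101422.36

101422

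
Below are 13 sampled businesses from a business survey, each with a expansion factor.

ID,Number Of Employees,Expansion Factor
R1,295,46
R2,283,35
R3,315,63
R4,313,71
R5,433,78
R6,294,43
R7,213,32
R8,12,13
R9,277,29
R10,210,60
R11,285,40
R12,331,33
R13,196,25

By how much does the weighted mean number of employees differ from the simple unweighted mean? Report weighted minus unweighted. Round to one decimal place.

Unweighted sum = 3457
Unweighted mean = 3457 / 13 = 265.92308
Weighted sum = 166787
Sum of weights = 568
Weighted mean = 166787 / 568 = 293.63908
Difference (weighted minus unweighted) = 27.716008

27.7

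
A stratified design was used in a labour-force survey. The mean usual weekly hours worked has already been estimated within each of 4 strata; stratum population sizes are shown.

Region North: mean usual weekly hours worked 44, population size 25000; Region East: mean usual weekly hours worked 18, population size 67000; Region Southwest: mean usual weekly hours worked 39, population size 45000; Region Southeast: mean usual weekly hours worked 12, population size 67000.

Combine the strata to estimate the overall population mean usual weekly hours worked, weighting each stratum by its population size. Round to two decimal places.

23.85

Σ Nₕ·x̄ₕ = 44×25000 + 18×67000 + 39×45000 + 12×67000
  = 1100000 + 1206000 + 1755000 + 804000 = 4865000
Σ Nₕ = 204000
Overall mean = 4865000 / 204000 = 23.848039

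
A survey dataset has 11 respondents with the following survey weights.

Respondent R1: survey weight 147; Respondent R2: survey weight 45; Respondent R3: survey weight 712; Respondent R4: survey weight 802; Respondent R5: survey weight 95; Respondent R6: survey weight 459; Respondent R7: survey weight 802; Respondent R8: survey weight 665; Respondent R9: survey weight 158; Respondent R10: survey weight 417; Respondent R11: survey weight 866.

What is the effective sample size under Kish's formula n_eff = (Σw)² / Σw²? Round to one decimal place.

Σ wᵢ = 147 + 45 + 712 + 802 + 95 + 459 + 802 + 665 + 158 + 417 + 866 = 5168
Σ wᵢ² = 3427726
n_eff = 5168² / 3427726 = 26708224 / 3427726 = 7.79182

7.8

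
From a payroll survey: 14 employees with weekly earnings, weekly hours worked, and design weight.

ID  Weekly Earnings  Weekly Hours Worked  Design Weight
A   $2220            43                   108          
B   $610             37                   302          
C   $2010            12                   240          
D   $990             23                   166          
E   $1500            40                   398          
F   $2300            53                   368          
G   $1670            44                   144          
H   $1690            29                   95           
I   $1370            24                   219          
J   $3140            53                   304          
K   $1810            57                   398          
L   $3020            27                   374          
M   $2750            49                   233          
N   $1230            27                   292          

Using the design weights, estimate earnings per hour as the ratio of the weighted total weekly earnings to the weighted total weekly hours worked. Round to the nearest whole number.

50

Σ wᵢ·y = 7019510
Σ wᵢ·x = 140484
Ratio = 7019510 / 140484 = 49.966615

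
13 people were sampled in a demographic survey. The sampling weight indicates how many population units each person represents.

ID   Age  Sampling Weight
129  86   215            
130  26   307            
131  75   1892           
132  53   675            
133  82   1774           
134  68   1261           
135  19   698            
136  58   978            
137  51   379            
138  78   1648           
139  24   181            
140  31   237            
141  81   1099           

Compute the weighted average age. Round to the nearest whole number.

66

Weighted sum = 753932
Sum of weights = 11344
Weighted mean = 753932 / 11344 = 66.46086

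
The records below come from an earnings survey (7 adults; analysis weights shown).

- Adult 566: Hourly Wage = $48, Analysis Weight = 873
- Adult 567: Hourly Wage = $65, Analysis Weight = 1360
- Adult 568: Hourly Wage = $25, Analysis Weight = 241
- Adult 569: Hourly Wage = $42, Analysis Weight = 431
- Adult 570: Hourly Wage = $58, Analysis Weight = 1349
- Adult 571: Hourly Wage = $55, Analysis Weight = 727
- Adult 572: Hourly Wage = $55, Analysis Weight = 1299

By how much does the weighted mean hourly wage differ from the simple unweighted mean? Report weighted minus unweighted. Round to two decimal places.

Unweighted sum = 348
Unweighted mean = 348 / 7 = 49.714286
Weighted sum = 48×873 + 65×1360 + 25×241 + 42×431 + 58×1349 + 55×727 + 55×1299
  = 41904 + 88400 + 6025 + 18102 + 78242 + 39985 + 71445 = 344103
Sum of weights = 873 + 1360 + 241 + 431 + 1349 + 727 + 1299 = 6280
Weighted mean = 344103 / 6280 = 54.793471
Difference (weighted minus unweighted) = 5.0791856

5.08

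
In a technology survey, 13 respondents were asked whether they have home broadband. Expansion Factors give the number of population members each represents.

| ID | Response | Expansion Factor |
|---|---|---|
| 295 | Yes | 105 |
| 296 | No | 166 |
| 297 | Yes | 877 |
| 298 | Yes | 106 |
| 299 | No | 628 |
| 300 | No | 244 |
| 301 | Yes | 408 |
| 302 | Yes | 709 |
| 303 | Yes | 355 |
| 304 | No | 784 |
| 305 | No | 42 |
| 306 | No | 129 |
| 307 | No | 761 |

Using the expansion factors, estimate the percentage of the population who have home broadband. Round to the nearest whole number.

Sum of weights for 'Yes' = 105 + 877 + 106 + 408 + 709 + 355 = 2560
Total weight = 5314
Weighted proportion = 2560 / 5314 = 0.48174633 → 48.174633%

48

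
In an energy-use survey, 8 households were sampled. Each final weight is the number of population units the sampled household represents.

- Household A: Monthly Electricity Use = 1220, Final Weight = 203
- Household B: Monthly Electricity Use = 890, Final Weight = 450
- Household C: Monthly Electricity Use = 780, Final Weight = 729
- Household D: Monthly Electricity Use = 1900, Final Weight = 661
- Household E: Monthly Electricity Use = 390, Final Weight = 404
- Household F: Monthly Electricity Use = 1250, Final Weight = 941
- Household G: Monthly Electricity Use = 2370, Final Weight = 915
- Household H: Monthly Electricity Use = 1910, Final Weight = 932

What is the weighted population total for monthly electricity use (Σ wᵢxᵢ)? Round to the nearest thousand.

7755000

Weighted total = 1220×203 + 890×450 + 780×729 + 1900×661 + 390×404 + 1250×941 + 2370×915 + 1910×932
  = 7755160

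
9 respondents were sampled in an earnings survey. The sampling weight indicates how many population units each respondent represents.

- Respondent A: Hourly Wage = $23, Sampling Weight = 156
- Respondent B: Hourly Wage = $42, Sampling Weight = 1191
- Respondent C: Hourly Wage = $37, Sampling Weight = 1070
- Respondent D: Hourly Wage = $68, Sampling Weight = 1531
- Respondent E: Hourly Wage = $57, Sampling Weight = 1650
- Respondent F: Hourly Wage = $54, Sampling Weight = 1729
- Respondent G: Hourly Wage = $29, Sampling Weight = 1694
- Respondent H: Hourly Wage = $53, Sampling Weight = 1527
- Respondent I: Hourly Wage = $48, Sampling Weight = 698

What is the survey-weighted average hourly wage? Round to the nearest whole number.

49

Weighted sum = 548285
Sum of weights = 156 + 1191 + 1070 + 1531 + 1650 + 1729 + 1694 + 1527 + 698 = 11246
Weighted mean = 548285 / 11246 = 48.753779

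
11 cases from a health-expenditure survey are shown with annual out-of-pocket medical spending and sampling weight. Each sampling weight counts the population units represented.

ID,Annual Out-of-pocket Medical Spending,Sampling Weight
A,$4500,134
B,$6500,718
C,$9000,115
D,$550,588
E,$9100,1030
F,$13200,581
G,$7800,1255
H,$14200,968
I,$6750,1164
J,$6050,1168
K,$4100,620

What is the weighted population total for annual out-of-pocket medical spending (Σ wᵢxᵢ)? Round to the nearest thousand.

64671000

Weighted total = 4500×134 + 6500×718 + 9000×115 + 550×588 + 9100×1030 + 13200×581 + 7800×1255 + 14200×968 + 6750×1164 + 6050×1168 + 4100×620
  = 603000 + 4667000 + 1035000 + 323400 + 9373000 + 7669200 + 9789000 + 13745600 + 7857000 + 7066400 + 2542000 = 64670600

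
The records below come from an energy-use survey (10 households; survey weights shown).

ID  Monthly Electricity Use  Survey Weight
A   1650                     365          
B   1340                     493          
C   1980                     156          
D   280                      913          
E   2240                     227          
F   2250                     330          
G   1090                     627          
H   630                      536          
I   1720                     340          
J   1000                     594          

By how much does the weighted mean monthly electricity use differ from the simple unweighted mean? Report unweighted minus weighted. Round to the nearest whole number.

266

Unweighted sum = 1650 + 1340 + 1980 + 280 + 2240 + 2250 + 1090 + 630 + 1720 + 1000 = 14180
Unweighted mean = 14180 / 10 = 1418
Weighted sum = 1650×365 + 1340×493 + 1980×156 + 280×913 + 2240×227 + 2250×330 + 1090×627 + 630×536 + 1720×340 + 1000×594
  = 602250 + 660620 + 308880 + 255640 + 508480 + 742500 + 683430 + 337680 + 584800 + 594000 = 5278280
Sum of weights = 365 + 493 + 156 + 913 + 227 + 330 + 627 + 536 + 340 + 594 = 4581
Weighted mean = 5278280 / 4581 = 1152.2113
Difference (unweighted minus weighted) = 265.78869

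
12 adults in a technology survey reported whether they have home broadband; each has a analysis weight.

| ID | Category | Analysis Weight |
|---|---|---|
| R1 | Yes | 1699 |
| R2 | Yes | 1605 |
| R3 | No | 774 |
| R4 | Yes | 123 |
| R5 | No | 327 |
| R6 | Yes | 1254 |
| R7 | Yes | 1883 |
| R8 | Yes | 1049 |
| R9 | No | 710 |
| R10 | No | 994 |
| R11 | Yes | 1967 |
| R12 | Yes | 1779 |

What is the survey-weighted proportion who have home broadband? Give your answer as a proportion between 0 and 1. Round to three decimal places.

Sum of weights for 'Yes' = 1699 + 1605 + 123 + 1254 + 1883 + 1049 + 1967 + 1779 = 11359
Total weight = 1699 + 1605 + 774 + 123 + 327 + 1254 + 1883 + 1049 + 710 + 994 + 1967 + 1779 = 14164
Weighted proportion = 11359 / 14164 = 0.80196272

0.802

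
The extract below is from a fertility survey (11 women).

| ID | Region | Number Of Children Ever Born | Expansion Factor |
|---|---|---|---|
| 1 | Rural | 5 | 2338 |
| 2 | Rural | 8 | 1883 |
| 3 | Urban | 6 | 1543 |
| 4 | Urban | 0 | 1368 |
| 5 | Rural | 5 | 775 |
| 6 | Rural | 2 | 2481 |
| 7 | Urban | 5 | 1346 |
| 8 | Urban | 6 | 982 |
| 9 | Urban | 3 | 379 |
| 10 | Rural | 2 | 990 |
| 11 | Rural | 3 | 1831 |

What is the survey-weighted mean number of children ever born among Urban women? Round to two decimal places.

4.10

Urban rows: 3, 4, 7, 8, 9
Weighted sum = 6×1543 + 0×1368 + 5×1346 + 6×982 + 3×379
  = 9258 + 0 + 6730 + 5892 + 1137 = 23017
Sum of weights = 5618
Weighted mean = 23017 / 5618 = 4.0970096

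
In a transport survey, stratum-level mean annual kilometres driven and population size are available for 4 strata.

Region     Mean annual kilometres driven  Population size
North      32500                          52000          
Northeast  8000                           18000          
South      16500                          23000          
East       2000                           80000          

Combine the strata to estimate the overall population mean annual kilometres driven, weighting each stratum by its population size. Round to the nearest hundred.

Σ Nₕ·x̄ₕ = 32500×52000 + 8000×18000 + 16500×23000 + 2000×80000
  = 1690000000 + 144000000 + 379500000 + 160000000 = 2373500000
Σ Nₕ = 52000 + 18000 + 23000 + 80000 = 173000
Overall mean = 2373500000 / 173000 = 13719.653

13700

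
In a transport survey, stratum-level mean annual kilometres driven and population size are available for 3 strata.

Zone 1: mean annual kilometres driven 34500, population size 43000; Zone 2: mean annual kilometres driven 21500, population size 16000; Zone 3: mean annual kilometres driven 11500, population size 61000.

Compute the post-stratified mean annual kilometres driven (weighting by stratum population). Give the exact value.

21075

Σ Nₕ·x̄ₕ = 34500×43000 + 21500×16000 + 11500×61000
  = 1483500000 + 344000000 + 701500000 = 2529000000
Σ Nₕ = 43000 + 16000 + 61000 = 120000
Overall mean = 2529000000 / 120000 = 21075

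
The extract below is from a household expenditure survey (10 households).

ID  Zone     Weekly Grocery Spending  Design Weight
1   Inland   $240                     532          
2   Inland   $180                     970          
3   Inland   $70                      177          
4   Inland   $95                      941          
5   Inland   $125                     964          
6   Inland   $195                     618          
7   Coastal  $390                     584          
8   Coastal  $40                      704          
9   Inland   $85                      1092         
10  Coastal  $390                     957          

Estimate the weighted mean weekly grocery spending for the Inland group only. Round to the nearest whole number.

Inland rows: 1, 2, 3, 4, 5, 6, 9
Weighted sum = 240×532 + 180×970 + 70×177 + 95×941 + 125×964 + 195×618 + 85×1092
  = 127680 + 174600 + 12390 + 89395 + 120500 + 120510 + 92820 = 737895
Sum of weights = 532 + 970 + 177 + 941 + 964 + 618 + 1092 = 5294
Weighted mean = 737895 / 5294 = 139.38326

139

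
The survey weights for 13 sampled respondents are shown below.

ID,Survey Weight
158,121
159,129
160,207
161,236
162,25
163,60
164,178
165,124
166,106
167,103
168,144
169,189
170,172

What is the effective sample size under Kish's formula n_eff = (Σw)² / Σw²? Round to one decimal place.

11.1

Σ wᵢ = 1794
Σ wᵢ² = 288998
n_eff = 1794² / 288998 = 3218436 / 288998 = 11.136534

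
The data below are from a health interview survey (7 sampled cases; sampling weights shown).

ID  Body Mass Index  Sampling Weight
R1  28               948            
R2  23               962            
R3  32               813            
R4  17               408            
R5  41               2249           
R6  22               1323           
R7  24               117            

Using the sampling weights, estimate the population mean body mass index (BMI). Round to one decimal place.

Weighted sum = 28×948 + 23×962 + 32×813 + 17×408 + 41×2249 + 22×1323 + 24×117
  = 205745
Sum of weights = 948 + 962 + 813 + 408 + 2249 + 1323 + 117 = 6820
Weighted mean = 205745 / 6820 = 30.167889

30.2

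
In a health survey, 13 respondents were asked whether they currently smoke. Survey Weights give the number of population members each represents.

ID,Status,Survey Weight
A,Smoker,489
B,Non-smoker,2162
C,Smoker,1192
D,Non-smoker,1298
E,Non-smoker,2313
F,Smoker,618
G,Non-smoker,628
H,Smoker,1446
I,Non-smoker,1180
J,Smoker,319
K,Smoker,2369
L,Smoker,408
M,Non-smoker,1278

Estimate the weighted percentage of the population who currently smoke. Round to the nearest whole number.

44

Sum of weights for 'Smoker' = 489 + 1192 + 618 + 1446 + 319 + 2369 + 408 = 6841
Total weight = 15700
Weighted proportion = 6841 / 15700 = 0.43573248 → 43.573248%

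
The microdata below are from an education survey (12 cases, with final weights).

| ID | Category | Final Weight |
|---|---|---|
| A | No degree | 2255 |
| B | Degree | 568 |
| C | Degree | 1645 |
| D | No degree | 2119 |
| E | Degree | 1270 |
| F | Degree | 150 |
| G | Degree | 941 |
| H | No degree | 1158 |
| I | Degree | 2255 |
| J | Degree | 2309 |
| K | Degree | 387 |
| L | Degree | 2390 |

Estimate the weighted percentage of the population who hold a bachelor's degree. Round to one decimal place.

Sum of weights for 'Degree' = 568 + 1645 + 1270 + 150 + 941 + 2255 + 2309 + 387 + 2390 = 11915
Total weight = 2255 + 568 + 1645 + 2119 + 1270 + 150 + 941 + 1158 + 2255 + 2309 + 387 + 2390 = 17447
Weighted proportion = 11915 / 17447 = 0.68292543 → 68.292543%

68.3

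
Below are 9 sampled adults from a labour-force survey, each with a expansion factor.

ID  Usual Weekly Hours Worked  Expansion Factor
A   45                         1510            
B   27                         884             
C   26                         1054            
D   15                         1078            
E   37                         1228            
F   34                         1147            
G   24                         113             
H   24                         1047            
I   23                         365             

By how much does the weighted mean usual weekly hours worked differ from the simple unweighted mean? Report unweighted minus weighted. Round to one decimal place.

Unweighted sum = 45 + 27 + 26 + 15 + 37 + 34 + 24 + 24 + 23 = 255
Unweighted mean = 255 / 9 = 28.333333
Weighted sum = 45×1510 + 27×884 + 26×1054 + 15×1078 + 37×1228 + 34×1147 + 24×113 + 24×1047 + 23×365
  = 256061
Sum of weights = 1510 + 884 + 1054 + 1078 + 1228 + 1147 + 113 + 1047 + 365 = 8426
Weighted mean = 256061 / 8426 = 30.38939
Difference (unweighted minus weighted) = -2.0560567

-2.1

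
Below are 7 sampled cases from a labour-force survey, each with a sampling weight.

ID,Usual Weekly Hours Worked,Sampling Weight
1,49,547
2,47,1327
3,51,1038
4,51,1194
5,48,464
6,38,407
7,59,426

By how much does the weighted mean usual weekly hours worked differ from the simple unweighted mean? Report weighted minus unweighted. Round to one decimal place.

Unweighted sum = 49 + 47 + 51 + 51 + 48 + 38 + 59 = 343
Unweighted mean = 343 / 7 = 49
Weighted sum = 49×547 + 47×1327 + 51×1038 + 51×1194 + 48×464 + 38×407 + 59×426
  = 26803 + 62369 + 52938 + 60894 + 22272 + 15466 + 25134 = 265876
Sum of weights = 547 + 1327 + 1038 + 1194 + 464 + 407 + 426 = 5403
Weighted mean = 265876 / 5403 = 49.208958
Difference (weighted minus unweighted) = 0.20895799

0.2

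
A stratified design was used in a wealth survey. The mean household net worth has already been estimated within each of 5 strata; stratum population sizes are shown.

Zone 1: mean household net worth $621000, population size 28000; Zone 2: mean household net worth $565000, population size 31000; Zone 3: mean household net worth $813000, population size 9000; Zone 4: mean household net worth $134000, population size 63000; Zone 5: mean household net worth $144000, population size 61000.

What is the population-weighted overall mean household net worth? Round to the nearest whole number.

309615

Σ Nₕ·x̄ₕ = 621000×28000 + 565000×31000 + 813000×9000 + 134000×63000 + 144000×61000
  = 17388000000 + 17515000000 + 7317000000 + 8442000000 + 8784000000 = 59446000000
Σ Nₕ = 28000 + 31000 + 9000 + 63000 + 61000 = 192000
Overall mean = 59446000000 / 192000 = 309614.58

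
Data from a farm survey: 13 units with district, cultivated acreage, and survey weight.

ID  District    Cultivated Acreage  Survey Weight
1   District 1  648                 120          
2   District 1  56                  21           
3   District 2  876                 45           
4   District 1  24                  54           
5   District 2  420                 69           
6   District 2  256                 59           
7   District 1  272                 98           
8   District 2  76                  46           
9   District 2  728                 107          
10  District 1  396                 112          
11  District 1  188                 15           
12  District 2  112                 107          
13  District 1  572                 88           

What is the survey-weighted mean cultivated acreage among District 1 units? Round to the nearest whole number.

District 1 rows: 1, 2, 4, 7, 10, 11, 13
Weighted sum = 204396
Sum of weights = 120 + 21 + 54 + 98 + 112 + 15 + 88 = 508
Weighted mean = 204396 / 508 = 402.35433

402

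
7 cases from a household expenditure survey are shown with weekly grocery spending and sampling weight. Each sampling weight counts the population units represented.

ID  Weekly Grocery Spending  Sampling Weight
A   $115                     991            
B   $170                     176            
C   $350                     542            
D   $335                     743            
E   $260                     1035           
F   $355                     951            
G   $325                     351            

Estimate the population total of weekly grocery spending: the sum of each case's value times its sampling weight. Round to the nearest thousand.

1303000

Weighted total = 115×991 + 170×176 + 350×542 + 335×743 + 260×1035 + 355×951 + 325×351
  = 113965 + 29920 + 189700 + 248905 + 269100 + 337605 + 114075 = 1303270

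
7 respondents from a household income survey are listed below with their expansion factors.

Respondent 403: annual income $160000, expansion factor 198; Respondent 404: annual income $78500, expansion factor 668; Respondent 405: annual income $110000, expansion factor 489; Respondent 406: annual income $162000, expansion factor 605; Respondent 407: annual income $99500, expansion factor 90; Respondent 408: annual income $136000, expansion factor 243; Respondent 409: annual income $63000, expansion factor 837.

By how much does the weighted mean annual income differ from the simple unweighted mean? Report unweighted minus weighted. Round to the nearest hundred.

Unweighted sum = 160000 + 78500 + 110000 + 162000 + 99500 + 136000 + 63000 = 809000
Unweighted mean = 809000 / 7 = 115571.43
Weighted sum = 160000×198 + 78500×668 + 110000×489 + 162000×605 + 99500×90 + 136000×243 + 63000×837
  = 330652000
Sum of weights = 3130
Weighted mean = 330652000 / 3130 = 105639.62
Difference (unweighted minus weighted) = 9931.812

9900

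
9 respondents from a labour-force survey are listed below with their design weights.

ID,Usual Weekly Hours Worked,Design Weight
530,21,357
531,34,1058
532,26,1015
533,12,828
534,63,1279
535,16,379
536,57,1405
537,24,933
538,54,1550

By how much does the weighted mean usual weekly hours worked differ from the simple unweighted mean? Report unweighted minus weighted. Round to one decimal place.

-5.9

Unweighted sum = 21 + 34 + 26 + 12 + 63 + 16 + 57 + 24 + 54 = 307
Unweighted mean = 307 / 9 = 34.111111
Weighted sum = 21×357 + 34×1058 + 26×1015 + 12×828 + 63×1279 + 16×379 + 57×1405 + 24×933 + 54×1550
  = 352613
Sum of weights = 357 + 1058 + 1015 + 828 + 1279 + 379 + 1405 + 933 + 1550 = 8804
Weighted mean = 352613 / 8804 = 40.051454
Difference (unweighted minus weighted) = -5.9403428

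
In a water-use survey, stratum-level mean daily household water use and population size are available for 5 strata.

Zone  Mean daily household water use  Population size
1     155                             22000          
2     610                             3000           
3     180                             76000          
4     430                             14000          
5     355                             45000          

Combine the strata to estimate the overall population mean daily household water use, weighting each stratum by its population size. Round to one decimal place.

255.7

Σ Nₕ·x̄ₕ = 155×22000 + 610×3000 + 180×76000 + 430×14000 + 355×45000
  = 3410000 + 1830000 + 13680000 + 6020000 + 15975000 = 40915000
Σ Nₕ = 22000 + 3000 + 76000 + 14000 + 45000 = 160000
Overall mean = 40915000 / 160000 = 255.71875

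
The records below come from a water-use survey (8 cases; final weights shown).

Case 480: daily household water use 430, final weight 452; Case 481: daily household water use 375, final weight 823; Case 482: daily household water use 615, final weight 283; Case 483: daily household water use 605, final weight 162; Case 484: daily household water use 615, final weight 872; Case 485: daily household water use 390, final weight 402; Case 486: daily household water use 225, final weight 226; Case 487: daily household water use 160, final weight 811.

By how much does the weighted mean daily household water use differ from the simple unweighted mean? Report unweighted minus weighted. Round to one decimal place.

17.9

Unweighted sum = 430 + 375 + 615 + 605 + 615 + 390 + 225 + 160 = 3415
Unweighted mean = 3415 / 8 = 426.875
Weighted sum = 430×452 + 375×823 + 615×283 + 605×162 + 615×872 + 390×402 + 225×226 + 160×811
  = 194360 + 308625 + 174045 + 98010 + 536280 + 156780 + 50850 + 129760 = 1648710
Sum of weights = 452 + 823 + 283 + 162 + 872 + 402 + 226 + 811 = 4031
Weighted mean = 1648710 / 4031 = 409.00769
Difference (unweighted minus weighted) = 17.86731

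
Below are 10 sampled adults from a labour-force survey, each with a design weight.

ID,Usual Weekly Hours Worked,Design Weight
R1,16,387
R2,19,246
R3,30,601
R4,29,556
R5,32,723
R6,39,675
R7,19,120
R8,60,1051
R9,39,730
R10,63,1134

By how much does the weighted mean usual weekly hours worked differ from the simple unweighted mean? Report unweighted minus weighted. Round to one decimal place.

Unweighted sum = 16 + 19 + 30 + 29 + 32 + 39 + 19 + 60 + 39 + 63 = 346
Unweighted mean = 346 / 10 = 34.6
Weighted sum = 16×387 + 19×246 + 30×601 + 29×556 + 32×723 + 39×675 + 19×120 + 60×1051 + 39×730 + 63×1134
  = 6192 + 4674 + 18030 + 16124 + 23136 + 26325 + 2280 + 63060 + 28470 + 71442 = 259733
Sum of weights = 387 + 246 + 601 + 556 + 723 + 675 + 120 + 1051 + 730 + 1134 = 6223
Weighted mean = 259733 / 6223 = 41.737586
Difference (unweighted minus weighted) = -7.1375864

-7.1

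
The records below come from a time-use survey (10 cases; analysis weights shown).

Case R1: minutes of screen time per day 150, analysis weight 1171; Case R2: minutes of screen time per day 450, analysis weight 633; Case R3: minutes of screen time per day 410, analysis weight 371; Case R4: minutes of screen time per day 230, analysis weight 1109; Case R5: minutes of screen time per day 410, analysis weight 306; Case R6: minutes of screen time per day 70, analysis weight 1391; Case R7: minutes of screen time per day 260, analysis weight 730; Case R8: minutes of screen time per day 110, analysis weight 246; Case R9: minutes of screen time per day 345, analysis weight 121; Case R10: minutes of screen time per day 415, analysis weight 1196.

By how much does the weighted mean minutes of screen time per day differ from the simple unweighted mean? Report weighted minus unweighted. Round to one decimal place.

Unweighted sum = 2850
Unweighted mean = 2850 / 10 = 285
Weighted sum = 1845455
Sum of weights = 1171 + 633 + 371 + 1109 + 306 + 1391 + 730 + 246 + 121 + 1196 = 7274
Weighted mean = 1845455 / 7274 = 253.70566
Difference (weighted minus unweighted) = -31.294336

-31.3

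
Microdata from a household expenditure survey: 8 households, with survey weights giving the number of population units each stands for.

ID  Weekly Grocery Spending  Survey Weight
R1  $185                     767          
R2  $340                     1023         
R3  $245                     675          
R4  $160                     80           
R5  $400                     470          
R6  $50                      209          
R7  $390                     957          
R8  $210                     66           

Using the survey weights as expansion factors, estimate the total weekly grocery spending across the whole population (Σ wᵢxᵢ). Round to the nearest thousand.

1253000

Weighted total = 185×767 + 340×1023 + 245×675 + 160×80 + 400×470 + 50×209 + 390×957 + 210×66
  = 141895 + 347820 + 165375 + 12800 + 188000 + 10450 + 373230 + 13860 = 1253430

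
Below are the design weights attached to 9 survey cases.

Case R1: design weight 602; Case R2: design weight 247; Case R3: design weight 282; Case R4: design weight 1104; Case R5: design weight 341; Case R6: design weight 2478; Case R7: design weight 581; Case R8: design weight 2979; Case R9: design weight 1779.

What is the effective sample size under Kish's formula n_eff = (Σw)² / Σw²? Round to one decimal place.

5.3

Σ wᵢ = 602 + 247 + 282 + 1104 + 341 + 2478 + 581 + 2979 + 1779 = 10393
Σ wᵢ² = 362404 + 61009 + 79524 + 1218816 + 116281 + 6140484 + 337561 + 8874441 + 3164841 = 20355361
n_eff = 10393² / 20355361 = 108014449 / 20355361 = 5.3064374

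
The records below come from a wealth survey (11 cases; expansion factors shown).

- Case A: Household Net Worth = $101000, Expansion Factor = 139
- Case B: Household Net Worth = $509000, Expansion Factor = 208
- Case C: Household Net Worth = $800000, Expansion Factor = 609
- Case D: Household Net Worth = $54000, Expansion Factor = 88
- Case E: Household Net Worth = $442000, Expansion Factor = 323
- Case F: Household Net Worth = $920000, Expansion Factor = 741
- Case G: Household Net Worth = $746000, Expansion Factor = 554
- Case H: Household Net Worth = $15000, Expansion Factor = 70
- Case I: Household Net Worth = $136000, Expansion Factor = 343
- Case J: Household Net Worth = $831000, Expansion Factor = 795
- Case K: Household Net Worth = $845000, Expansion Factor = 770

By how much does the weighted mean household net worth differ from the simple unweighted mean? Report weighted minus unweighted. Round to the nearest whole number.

200696

Unweighted sum = 101000 + 509000 + 800000 + 54000 + 442000 + 920000 + 746000 + 15000 + 136000 + 831000 + 845000 = 5399000
Unweighted mean = 5399000 / 11 = 490818.18
Weighted sum = 101000×139 + 509000×208 + 800000×609 + 54000×88 + 442000×323 + 920000×741 + 746000×554 + 15000×70 + 136000×343 + 831000×795 + 845000×770
  = 3208626000
Sum of weights = 4640
Weighted mean = 3208626000 / 4640 = 691514.22
Difference (weighted minus unweighted) = 200696.04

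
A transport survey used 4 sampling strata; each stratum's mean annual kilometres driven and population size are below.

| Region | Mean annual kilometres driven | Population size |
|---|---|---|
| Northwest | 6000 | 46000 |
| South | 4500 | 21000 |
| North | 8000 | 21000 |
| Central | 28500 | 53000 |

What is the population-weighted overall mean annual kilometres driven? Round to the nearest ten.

Σ Nₕ·x̄ₕ = 6000×46000 + 4500×21000 + 8000×21000 + 28500×53000
  = 2049000000
Σ Nₕ = 46000 + 21000 + 21000 + 53000 = 141000
Overall mean = 2049000000 / 141000 = 14531.915

14530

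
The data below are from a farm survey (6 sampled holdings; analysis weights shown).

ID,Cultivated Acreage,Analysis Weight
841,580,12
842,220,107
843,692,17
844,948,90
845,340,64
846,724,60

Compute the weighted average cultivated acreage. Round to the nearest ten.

550

Weighted sum = 580×12 + 220×107 + 692×17 + 948×90 + 340×64 + 724×60
  = 6960 + 23540 + 11764 + 85320 + 21760 + 43440 = 192784
Sum of weights = 12 + 107 + 17 + 90 + 64 + 60 = 350
Weighted mean = 192784 / 350 = 550.81143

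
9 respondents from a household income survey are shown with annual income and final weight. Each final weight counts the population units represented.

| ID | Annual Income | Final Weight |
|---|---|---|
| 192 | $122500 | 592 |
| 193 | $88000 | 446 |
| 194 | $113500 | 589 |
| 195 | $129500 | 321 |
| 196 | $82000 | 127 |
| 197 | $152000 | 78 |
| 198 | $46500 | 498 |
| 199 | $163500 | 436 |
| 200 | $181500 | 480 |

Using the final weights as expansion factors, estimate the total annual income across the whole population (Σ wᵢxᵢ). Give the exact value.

Weighted total = 122500×592 + 88000×446 + 113500×589 + 129500×321 + 82000×127 + 152000×78 + 46500×498 + 163500×436 + 181500×480
  = 72520000 + 39248000 + 66851500 + 41569500 + 10414000 + 11856000 + 23157000 + 71286000 + 87120000 = 424022000

424022000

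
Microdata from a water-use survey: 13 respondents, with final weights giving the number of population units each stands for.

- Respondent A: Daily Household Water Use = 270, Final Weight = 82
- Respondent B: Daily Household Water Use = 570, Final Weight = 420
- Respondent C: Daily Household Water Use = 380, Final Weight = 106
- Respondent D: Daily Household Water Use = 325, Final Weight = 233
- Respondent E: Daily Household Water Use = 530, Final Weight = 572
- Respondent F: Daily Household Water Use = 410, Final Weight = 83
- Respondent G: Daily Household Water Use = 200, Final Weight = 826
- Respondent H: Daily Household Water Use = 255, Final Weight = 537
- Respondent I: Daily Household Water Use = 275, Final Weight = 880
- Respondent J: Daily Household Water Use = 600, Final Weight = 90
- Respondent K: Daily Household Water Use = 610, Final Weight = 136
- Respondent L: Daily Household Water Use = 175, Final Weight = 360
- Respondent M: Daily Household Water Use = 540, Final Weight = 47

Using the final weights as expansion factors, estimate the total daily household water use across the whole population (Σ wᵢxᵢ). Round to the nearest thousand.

Weighted total = 1484210

1484000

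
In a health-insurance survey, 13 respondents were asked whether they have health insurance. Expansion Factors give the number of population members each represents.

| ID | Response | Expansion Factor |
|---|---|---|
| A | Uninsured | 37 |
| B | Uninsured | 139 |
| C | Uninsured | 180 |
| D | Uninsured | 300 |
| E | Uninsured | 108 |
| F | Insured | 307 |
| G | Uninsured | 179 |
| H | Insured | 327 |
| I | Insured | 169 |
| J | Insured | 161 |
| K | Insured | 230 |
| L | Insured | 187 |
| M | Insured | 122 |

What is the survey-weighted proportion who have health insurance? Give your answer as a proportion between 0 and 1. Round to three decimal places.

Sum of weights for 'Insured' = 307 + 327 + 169 + 161 + 230 + 187 + 122 = 1503
Total weight = 2446
Weighted proportion = 1503 / 2446 = 0.61447261

0.614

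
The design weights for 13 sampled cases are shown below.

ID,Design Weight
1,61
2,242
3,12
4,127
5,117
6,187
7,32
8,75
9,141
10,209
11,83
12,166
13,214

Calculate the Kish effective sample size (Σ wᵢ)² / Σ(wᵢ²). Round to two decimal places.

10.00

Σ wᵢ = 1666
Σ wᵢ² = 277668
n_eff = 1666² / 277668 = 2775556 / 277668 = 9.995952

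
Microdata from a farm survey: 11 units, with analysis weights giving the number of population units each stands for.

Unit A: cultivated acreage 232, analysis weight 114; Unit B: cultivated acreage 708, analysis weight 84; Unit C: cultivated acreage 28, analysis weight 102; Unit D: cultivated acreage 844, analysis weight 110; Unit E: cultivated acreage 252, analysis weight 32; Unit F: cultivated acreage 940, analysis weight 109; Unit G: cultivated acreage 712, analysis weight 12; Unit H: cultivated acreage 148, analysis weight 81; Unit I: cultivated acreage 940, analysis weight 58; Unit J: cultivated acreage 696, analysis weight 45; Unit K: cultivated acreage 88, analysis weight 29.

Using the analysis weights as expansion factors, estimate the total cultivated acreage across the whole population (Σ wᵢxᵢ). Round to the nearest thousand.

401000

Weighted total = 232×114 + 708×84 + 28×102 + 844×110 + 252×32 + 940×109 + 712×12 + 148×81 + 940×58 + 696×45 + 88×29
  = 26448 + 59472 + 2856 + 92840 + 8064 + 102460 + 8544 + 11988 + 54520 + 31320 + 2552 = 401064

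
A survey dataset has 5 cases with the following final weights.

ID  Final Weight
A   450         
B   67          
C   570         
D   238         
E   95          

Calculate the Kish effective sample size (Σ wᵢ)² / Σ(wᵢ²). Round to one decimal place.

3.4

Σ wᵢ = 450 + 67 + 570 + 238 + 95 = 1420
Σ wᵢ² = 202500 + 4489 + 324900 + 56644 + 9025 = 597558
n_eff = 1420² / 597558 = 2016400 / 597558 = 3.3744005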